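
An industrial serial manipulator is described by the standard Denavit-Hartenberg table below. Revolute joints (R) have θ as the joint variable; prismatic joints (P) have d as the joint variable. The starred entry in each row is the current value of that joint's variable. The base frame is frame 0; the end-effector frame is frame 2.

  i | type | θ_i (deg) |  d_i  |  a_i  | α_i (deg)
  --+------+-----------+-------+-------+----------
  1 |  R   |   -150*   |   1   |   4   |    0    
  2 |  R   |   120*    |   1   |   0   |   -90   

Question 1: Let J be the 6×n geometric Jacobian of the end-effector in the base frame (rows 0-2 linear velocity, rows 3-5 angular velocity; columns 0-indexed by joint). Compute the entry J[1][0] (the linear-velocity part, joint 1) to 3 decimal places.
axis z_0 = ẑ; lever o_n−o_0 = (-3.4641,-2.0000,2.0000)
cross product → J_v[:, 0] = (2.0000,-3.4641,0.0000)
J_ω[:, 0] = z_0
entry J[1][0] = -3.4641

-3.464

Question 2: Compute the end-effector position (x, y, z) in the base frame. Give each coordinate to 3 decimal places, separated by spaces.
after link 1: o_1 = (-3.4641, -2.0000, 1.0000)
after link 2: o_2 = (-3.4641, -2.0000, 2.0000)

-3.464 -2.000 2.000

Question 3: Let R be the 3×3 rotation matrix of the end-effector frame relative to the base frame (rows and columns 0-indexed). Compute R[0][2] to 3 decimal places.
0.500

End-effector z-axis (col 2 of R) = (0.5000,0.8660,0.0000)
R[0][2] = 0.5000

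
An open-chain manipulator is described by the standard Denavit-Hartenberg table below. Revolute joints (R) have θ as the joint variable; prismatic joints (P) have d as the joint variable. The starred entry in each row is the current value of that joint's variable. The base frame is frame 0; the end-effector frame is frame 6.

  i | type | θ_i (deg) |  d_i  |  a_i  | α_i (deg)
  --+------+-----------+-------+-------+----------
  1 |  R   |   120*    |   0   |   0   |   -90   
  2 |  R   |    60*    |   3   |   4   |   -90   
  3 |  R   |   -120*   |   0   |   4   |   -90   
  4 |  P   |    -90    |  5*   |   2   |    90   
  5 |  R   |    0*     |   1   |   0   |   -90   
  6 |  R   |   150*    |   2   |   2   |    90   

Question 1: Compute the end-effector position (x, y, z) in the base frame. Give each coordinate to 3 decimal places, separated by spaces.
after link 1: o_1 = (0.0000, 0.0000, 0.0000)
after link 2: o_2 = (-3.5981, 0.2321, -3.4641)
after link 3: o_3 = (-6.0981, -2.3660, -1.7321)
after link 4: o_4 = (-8.4796, -3.2410, -6.4821)
after link 5: o_5 = (-7.8546, -2.5915, -6.9151)
after link 6: o_6 = (-10.5287, -1.6920, -7.1160)

-10.529 -1.692 -7.116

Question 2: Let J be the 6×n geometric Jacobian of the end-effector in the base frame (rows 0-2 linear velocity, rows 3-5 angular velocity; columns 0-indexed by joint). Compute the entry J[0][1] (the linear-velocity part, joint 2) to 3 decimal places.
axis z_1 = (-0.8660,-0.5000,0.0000); lever o_n−o_1 = (-10.5287,-1.6920,-7.1160)
cross product → J_v[:, 1] = (3.5580,-6.1627,-3.7990)
J_ω[:, 1] = z_1
entry J[0][1] = 3.5580

3.558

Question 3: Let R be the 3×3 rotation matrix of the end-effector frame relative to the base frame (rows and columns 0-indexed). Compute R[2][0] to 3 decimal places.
End-effector x-axis (col 0 of R) = (-0.6875,0.3248,0.6495)
R[2][0] = 0.6495

0.650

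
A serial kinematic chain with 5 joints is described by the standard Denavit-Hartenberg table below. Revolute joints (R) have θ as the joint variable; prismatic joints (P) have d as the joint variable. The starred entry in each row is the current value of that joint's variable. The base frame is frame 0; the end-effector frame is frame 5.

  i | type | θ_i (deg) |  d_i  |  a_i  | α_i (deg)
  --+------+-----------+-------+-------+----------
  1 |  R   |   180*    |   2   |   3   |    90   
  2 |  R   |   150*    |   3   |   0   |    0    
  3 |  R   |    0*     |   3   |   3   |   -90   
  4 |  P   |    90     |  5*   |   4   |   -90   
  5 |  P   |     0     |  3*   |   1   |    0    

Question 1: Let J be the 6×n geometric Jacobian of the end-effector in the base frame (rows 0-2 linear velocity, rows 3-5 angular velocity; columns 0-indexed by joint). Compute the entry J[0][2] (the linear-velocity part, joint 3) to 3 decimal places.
axis z_2 = (0.0000,1.0000,0.0000); lever o_n−o_2 = (2.5000,-2.0000,-4.3301)
cross product → J_v[:, 2] = (-4.3301,0.0000,-2.5000)
J_ω[:, 2] = z_2
entry J[0][2] = -4.3301

-4.330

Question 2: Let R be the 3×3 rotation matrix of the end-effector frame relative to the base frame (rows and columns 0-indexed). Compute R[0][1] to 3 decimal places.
End-effector y-axis (col 1 of R) = (-0.5000,-0.0000,0.8660)
R[0][1] = -0.5000

-0.500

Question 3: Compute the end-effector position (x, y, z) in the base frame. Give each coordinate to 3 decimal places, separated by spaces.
-0.500 1.000 -2.330

after link 1: o_1 = (-3.0000, 0.0000, 2.0000)
after link 2: o_2 = (-3.0000, 3.0000, 2.0000)
after link 3: o_3 = (-0.4019, 6.0000, 3.5000)
after link 4: o_4 = (2.0981, 2.0000, -0.8301)
after link 5: o_5 = (-0.5000, 1.0000, -2.3301)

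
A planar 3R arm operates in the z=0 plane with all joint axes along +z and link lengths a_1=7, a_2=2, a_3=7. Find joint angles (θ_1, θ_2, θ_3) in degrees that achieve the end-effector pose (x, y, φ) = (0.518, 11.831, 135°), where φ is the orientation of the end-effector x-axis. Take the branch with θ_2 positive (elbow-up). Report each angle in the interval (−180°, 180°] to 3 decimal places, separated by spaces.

wrist centre = target − a_3·(cos φ, sin φ) = (5.4677, 6.8813)
cos θ_2 = (77.2479−7²−2²)/(2·7·2) = 0.8660; θ_2 = 30.0033° (elbow-up)
β = atan2(6.8813,5.4677) = 51.5298°; ψ = atan2(1.0001,8.7320) = 6.5338°
θ_1 = β − ψ = 44.9961°
θ_3 = φ − θ_1 − θ_2 = 60.0006° (wrapped to (-180°,180°])

44.996 30.003 60.001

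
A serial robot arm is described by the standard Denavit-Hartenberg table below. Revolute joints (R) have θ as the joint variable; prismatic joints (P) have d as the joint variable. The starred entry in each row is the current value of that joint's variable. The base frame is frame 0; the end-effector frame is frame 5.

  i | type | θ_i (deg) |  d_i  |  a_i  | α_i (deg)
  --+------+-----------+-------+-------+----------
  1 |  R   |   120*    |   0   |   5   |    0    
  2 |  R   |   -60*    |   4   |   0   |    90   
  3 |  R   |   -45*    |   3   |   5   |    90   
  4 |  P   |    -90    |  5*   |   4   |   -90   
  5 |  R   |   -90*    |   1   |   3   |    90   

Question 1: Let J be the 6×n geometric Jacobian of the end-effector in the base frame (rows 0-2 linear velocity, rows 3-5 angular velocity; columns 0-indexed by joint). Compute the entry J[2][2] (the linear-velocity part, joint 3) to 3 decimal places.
axis z_2 = (0.8660,-0.5000,0.0000); lever o_n−o_2 = (-1.5731,-0.7247,-9.8995)
cross product → J_v[:, 2] = (4.9497,8.5732,-1.4142)
J_ω[:, 2] = z_2
entry J[2][2] = -1.4142

-1.414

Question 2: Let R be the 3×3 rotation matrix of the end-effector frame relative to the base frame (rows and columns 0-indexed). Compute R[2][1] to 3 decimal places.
-0.707

End-effector y-axis (col 1 of R) = (0.3536,0.6124,-0.7071)
R[2][1] = -0.7071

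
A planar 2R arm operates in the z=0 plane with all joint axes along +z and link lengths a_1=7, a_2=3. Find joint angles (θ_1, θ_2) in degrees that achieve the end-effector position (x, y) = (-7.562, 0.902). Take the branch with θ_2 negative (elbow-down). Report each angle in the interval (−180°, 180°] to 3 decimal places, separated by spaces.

-163.603 -90.003

cos θ_2 = (57.9974−7²−3²)/(2·7·3) = -0.0001; θ_2 = -90.0035° (elbow-down)
β = atan2(0.9020,-7.5620) = 173.1979°; ψ = atan2(-3.0000,6.9998) = -23.1991°
θ_1 = β − ψ = 196.3970°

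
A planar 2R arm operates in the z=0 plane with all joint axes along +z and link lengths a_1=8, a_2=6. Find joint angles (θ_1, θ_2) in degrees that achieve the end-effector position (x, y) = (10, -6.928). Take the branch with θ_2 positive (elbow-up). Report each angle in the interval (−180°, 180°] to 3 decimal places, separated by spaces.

cos θ_2 = (147.9972−8²−6²)/(2·8·6) = 0.5000; θ_2 = 60.0019° (elbow-up)
β = atan2(-6.9280,10.0000) = -34.7142°; ψ = atan2(5.1963,10.9998) = 25.2858°
θ_1 = β − ψ = -60.0000°

-60.000 60.002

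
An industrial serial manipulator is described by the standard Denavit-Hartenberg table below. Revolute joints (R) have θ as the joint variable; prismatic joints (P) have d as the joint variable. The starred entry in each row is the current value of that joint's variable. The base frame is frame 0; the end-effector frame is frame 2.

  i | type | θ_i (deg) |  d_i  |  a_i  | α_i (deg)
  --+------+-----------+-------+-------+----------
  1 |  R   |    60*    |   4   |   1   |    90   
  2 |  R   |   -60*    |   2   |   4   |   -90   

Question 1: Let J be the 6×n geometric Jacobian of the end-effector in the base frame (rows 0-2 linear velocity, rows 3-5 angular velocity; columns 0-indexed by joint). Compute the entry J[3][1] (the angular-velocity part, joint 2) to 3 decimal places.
0.866

axis z_1 = (0.8660,-0.5000,0.0000); lever o_n−o_1 = (2.7321,0.7321,-3.4641)
cross product → J_v[:, 1] = (1.7321,3.0000,2.0000)
J_ω[:, 1] = z_1
entry J[3][1] = 0.8660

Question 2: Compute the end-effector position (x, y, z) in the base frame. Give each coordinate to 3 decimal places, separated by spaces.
after link 1: o_1 = (0.5000, 0.8660, 4.0000)
after link 2: o_2 = (3.2321, 1.5981, 0.5359)

3.232 1.598 0.536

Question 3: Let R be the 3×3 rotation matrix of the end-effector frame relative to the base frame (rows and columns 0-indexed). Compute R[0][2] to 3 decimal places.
0.433

End-effector z-axis (col 2 of R) = (0.4330,0.7500,0.5000)
R[0][2] = 0.4330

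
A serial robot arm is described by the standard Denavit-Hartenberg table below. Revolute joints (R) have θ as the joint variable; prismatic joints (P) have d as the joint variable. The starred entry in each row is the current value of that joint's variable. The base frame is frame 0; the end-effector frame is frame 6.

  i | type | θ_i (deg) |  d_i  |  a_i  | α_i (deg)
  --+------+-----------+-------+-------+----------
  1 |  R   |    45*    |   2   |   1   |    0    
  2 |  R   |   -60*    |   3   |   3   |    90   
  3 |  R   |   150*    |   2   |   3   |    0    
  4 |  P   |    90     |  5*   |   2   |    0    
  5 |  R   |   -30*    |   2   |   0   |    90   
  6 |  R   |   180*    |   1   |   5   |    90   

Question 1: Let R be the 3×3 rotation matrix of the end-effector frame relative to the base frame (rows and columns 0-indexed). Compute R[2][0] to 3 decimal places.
End-effector x-axis (col 0 of R) = (0.8365,-0.2241,0.5000)
R[2][0] = 0.5000

0.500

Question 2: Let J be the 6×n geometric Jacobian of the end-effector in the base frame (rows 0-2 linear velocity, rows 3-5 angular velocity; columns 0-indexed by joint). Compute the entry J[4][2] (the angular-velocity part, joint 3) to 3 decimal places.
axis z_2 = (-0.2588,-0.9659,0.0000); lever o_n−o_2 = (-2.1052,-8.7534,3.1340)
cross product → J_v[:, 2] = (-3.0272,0.8111,0.2321)
J_ω[:, 2] = z_2
entry J[4][2] = -0.9659

-0.966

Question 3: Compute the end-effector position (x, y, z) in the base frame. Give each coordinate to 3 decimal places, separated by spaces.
after link 1: o_1 = (0.7071, 0.7071, 2.0000)
after link 2: o_2 = (3.6049, -0.0694, 5.0000)
after link 3: o_3 = (0.5777, -1.3288, 6.5000)
after link 4: o_4 = (-1.6823, -5.8996, 4.7679)
after link 5: o_5 = (-2.2000, -7.8314, 4.7679)
after link 6: o_6 = (1.4997, -8.8227, 8.1340)

1.500 -8.823 8.134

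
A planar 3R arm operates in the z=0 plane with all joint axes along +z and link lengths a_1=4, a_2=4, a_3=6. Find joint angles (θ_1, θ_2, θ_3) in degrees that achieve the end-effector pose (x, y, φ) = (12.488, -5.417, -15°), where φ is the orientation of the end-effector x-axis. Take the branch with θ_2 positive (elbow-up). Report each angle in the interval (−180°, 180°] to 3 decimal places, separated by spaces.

-44.988 29.974 0.014

wrist centre = target − a_3·(cos φ, sin φ) = (6.6924, -3.8641)
cos θ_2 = (59.7200−4²−4²)/(2·4·4) = 0.8662; θ_2 = 29.9743° (elbow-up)
β = atan2(-3.8641,6.6924) = -30.0013°; ψ = atan2(1.9984,7.4650) = 14.9872°
θ_1 = β − ψ = -44.9885°
θ_3 = φ − θ_1 − θ_2 = 0.0141° (wrapped to (-180°,180°])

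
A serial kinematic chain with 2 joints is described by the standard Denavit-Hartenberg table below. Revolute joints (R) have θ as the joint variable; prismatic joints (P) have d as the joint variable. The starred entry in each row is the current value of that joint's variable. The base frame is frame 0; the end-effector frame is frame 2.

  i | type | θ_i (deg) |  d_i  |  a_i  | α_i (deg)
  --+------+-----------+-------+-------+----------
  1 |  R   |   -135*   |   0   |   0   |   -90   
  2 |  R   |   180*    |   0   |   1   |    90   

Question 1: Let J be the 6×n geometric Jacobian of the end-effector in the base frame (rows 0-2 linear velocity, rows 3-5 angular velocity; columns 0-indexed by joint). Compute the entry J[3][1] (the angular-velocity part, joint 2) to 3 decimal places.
0.707

axis z_1 = (0.7071,-0.7071,0.0000); lever o_n−o_1 = (0.7071,0.7071,-0.0000)
cross product → J_v[:, 1] = (0.0000,0.0000,1.0000)
J_ω[:, 1] = z_1
entry J[3][1] = 0.7071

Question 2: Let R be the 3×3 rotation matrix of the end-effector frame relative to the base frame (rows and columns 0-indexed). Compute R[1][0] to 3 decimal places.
0.707

End-effector x-axis (col 0 of R) = (0.7071,0.7071,-0.0000)
R[1][0] = 0.7071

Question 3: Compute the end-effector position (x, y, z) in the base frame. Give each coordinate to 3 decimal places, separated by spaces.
0.707 0.707 -0.000

after link 1: o_1 = (0.0000, 0.0000, 0.0000)
after link 2: o_2 = (0.7071, 0.7071, -0.0000)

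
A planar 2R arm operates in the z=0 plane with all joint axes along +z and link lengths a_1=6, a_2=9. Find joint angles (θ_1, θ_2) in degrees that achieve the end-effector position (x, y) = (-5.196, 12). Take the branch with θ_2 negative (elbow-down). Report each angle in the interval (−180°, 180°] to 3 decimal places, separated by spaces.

150.000 -60.001

cos θ_2 = (170.9984−6²−9²)/(2·6·9) = 0.5000; θ_2 = -60.0010° (elbow-down)
β = atan2(12.0000,-5.1960) = 113.4126°; ψ = atan2(-7.7943,10.4999) = -36.5874°
θ_1 = β − ψ = 150.0000°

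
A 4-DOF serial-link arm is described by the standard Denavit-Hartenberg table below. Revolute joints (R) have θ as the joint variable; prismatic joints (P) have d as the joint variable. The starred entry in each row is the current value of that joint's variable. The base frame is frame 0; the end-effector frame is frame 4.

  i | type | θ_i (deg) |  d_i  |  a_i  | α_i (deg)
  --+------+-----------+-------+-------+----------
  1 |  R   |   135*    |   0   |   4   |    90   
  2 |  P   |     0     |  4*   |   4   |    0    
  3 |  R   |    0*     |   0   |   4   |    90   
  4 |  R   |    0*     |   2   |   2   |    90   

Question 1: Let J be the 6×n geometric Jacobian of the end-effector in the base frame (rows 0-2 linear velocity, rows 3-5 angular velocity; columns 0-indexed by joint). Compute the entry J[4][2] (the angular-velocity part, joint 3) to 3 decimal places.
0.707

axis z_2 = (0.7071,0.7071,0.0000); lever o_n−o_2 = (-4.2426,4.2426,-2.0000)
cross product → J_v[:, 2] = (-1.4142,1.4142,6.0000)
J_ω[:, 2] = z_2
entry J[4][2] = 0.7071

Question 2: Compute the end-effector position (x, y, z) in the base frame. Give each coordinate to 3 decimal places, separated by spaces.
-7.071 12.728 -2.000

after link 1: o_1 = (-2.8284, 2.8284, 0.0000)
after link 2: o_2 = (-2.8284, 8.4853, 0.0000)
after link 3: o_3 = (-5.6569, 11.3137, 0.0000)
after link 4: o_4 = (-7.0711, 12.7279, -2.0000)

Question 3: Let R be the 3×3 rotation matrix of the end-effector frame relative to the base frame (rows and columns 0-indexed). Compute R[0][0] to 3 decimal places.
End-effector x-axis (col 0 of R) = (-0.7071,0.7071,0.0000)
R[0][0] = -0.7071

-0.707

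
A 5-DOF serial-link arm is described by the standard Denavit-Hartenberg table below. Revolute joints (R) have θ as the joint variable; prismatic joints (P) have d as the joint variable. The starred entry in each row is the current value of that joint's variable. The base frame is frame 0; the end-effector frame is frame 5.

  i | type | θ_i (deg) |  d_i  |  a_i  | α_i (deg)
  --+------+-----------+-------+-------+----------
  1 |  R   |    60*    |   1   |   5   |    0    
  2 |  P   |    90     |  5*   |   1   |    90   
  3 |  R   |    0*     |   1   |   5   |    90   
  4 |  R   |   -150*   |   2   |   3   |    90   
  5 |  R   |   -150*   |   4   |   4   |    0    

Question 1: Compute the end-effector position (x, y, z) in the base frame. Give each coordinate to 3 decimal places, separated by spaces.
after link 1: o_1 = (2.5000, 4.3301, 1.0000)
after link 2: o_2 = (1.6340, 4.8301, 6.0000)
after link 3: o_3 = (-2.1962, 8.1962, 6.0000)
after link 4: o_4 = (-0.6962, 5.5981, 4.0000)
after link 5: o_5 = (1.0359, 10.5981, 6.0000)

1.036 10.598 6.000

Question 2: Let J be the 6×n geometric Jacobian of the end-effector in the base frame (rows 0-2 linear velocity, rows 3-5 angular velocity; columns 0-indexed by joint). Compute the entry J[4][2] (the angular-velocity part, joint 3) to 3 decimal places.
0.866

axis z_2 = (0.5000,0.8660,0.0000); lever o_n−o_2 = (-0.5981,5.7679,0.0000)
cross product → J_v[:, 2] = (-0.0000,-0.0000,3.4019)
J_ω[:, 2] = z_2
entry J[4][2] = 0.8660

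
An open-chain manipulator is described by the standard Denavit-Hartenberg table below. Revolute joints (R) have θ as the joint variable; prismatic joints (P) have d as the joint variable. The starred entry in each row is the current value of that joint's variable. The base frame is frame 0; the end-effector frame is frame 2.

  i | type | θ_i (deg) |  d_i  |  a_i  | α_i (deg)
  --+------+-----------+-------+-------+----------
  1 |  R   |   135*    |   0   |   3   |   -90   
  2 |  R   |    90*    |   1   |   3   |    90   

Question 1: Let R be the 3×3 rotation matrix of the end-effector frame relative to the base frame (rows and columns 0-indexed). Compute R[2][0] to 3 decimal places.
-1.000

End-effector x-axis (col 0 of R) = (-0.0000,0.0000,-1.0000)
R[2][0] = -1.0000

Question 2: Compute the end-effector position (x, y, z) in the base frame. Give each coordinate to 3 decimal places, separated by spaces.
-2.828 1.414 -3.000

after link 1: o_1 = (-2.1213, 2.1213, 0.0000)
after link 2: o_2 = (-2.8284, 1.4142, -3.0000)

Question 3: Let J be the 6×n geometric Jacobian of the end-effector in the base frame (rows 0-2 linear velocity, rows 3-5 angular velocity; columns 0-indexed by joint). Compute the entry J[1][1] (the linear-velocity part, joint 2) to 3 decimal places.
axis z_1 = (-0.7071,-0.7071,0.0000); lever o_n−o_1 = (-0.7071,-0.7071,-3.0000)
cross product → J_v[:, 1] = (2.1213,-2.1213,-0.0000)
J_ω[:, 1] = z_1
entry J[1][1] = -2.1213

-2.121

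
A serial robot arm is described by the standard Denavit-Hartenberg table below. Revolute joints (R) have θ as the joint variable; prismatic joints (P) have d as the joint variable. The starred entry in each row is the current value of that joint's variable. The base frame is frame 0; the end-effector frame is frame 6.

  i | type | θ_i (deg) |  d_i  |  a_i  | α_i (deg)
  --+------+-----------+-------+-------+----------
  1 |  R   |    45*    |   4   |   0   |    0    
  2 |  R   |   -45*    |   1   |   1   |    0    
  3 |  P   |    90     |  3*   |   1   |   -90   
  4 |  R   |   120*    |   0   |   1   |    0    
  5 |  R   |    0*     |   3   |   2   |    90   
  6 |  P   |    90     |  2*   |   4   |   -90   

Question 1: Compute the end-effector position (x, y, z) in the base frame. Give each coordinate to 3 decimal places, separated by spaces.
after link 1: o_1 = (0.0000, 0.0000, 4.0000)
after link 2: o_2 = (1.0000, 0.0000, 5.0000)
after link 3: o_3 = (1.0000, 1.0000, 8.0000)
after link 4: o_4 = (1.0000, 0.5000, 7.1340)
after link 5: o_5 = (-2.0000, -0.5000, 5.4019)
after link 6: o_6 = (-6.0000, 1.2321, 4.4019)

-6.000 1.232 4.402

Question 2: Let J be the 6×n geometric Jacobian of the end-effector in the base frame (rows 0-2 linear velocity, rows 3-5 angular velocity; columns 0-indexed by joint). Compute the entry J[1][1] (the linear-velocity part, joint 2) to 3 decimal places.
axis z_1 = (0.0000,0.0000,1.0000); lever o_n−o_1 = (-6.0000,1.2321,0.4019)
cross product → J_v[:, 1] = (-1.2321,-6.0000,0.0000)
J_ω[:, 1] = z_1
entry J[1][1] = -6.0000

-6.000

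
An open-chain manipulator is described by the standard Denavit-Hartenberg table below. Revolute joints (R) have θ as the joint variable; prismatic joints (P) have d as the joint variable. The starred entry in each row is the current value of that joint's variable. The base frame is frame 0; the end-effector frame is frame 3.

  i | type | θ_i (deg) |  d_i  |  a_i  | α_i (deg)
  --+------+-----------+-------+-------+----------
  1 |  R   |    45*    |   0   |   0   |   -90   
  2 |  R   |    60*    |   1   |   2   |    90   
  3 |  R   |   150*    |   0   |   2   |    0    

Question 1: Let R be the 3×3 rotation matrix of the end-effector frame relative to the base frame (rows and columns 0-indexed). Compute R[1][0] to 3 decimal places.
0.047

End-effector x-axis (col 0 of R) = (-0.6597,0.0474,0.7500)
R[1][0] = 0.0474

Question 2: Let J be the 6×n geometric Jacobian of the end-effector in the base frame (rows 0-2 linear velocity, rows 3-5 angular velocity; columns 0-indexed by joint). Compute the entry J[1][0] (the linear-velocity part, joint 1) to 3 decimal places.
axis z_0 = ẑ; lever o_n−o_0 = (-1.3195,1.5089,-0.2321)
cross product → J_v[:, 0] = (-1.5089,-1.3195,0.0000)
J_ω[:, 0] = z_0
entry J[1][0] = -1.3195

-1.319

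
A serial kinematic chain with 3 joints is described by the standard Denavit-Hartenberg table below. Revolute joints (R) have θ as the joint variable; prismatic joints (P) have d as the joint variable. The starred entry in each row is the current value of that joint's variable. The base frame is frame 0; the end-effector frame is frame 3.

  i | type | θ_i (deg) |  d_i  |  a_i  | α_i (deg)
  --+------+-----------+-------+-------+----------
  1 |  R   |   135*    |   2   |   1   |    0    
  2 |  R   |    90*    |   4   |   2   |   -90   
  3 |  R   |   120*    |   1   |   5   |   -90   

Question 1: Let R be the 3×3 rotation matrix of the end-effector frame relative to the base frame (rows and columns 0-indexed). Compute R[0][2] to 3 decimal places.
0.612

End-effector z-axis (col 2 of R) = (0.6124,0.6124,0.5000)
R[0][2] = 0.6124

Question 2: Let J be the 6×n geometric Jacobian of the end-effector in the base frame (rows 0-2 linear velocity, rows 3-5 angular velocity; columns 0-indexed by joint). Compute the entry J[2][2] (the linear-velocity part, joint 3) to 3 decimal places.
axis z_2 = (0.7071,-0.7071,0.0000); lever o_n−o_2 = (2.4749,1.0607,-4.3301)
cross product → J_v[:, 2] = (3.0619,3.0619,2.5000)
J_ω[:, 2] = z_2
entry J[2][2] = 2.5000

2.500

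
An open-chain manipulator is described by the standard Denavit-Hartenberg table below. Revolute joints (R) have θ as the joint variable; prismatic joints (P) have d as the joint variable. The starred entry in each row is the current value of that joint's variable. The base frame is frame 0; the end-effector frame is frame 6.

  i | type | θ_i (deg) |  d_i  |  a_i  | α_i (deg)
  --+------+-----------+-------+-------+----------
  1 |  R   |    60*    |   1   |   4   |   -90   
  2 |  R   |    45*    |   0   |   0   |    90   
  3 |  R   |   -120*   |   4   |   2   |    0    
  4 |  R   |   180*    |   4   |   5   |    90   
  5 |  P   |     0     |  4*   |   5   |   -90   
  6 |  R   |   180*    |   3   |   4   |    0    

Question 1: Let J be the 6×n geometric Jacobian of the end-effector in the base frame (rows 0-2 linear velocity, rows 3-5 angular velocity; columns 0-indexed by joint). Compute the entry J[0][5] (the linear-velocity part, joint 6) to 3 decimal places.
2.957

axis z_5 = (0.3536,0.6124,0.7071); lever o_n−o_5 = (3.3536,-1.1197,3.5355)
cross product → J_v[:, 5] = (2.9568,1.1213,-2.4495)
J_ω[:, 5] = z_5
entry J[0][5] = 2.9568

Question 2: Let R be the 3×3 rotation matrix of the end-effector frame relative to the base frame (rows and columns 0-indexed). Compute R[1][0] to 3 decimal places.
-0.739

End-effector x-axis (col 0 of R) = (0.5732,-0.7392,0.3536)
R[1][0] = -0.7392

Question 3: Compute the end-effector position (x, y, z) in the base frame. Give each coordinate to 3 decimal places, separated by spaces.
after link 1: o_1 = (2.0000, 3.4641, 1.0000)
after link 2: o_2 = (2.0000, 3.4641, 1.0000)
after link 3: o_3 = (4.5607, 4.4352, 4.5355)
after link 4: o_4 = (3.1088, 10.5807, 5.5962)
after link 5: o_5 = (3.1994, 15.3980, 1.3789)
after link 6: o_6 = (6.5530, 14.2783, 4.9145)

6.553 14.278 4.914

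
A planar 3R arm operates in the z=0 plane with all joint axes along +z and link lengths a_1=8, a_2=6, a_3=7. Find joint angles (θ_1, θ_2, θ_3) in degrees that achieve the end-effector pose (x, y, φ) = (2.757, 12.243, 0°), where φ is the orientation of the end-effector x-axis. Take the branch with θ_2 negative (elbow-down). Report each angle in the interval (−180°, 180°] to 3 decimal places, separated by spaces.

wrist centre = target − a_3·(cos φ, sin φ) = (-4.2430, 12.2430)
cos θ_2 = (167.8941−8²−6²)/(2·8·6) = 0.7072; θ_2 = -44.9900° (elbow-down)
β = atan2(12.2430,-4.2430) = 109.1145°; ψ = atan2(-4.2419,12.2434) = -19.1094°
θ_1 = β − ψ = 128.2239°
θ_3 = φ − θ_1 − θ_2 = -83.2339° (wrapped to (-180°,180°])

128.224 -44.990 -83.234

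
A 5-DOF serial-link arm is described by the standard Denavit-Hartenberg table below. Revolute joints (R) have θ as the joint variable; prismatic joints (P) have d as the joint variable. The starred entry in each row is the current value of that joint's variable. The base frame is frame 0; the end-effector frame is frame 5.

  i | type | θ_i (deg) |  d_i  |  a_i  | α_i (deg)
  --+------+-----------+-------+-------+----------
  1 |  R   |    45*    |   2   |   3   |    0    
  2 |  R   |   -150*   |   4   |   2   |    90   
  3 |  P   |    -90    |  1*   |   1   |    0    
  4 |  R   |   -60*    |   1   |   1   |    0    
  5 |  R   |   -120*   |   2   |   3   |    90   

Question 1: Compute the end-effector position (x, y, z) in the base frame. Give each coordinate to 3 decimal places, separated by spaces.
after link 1: o_1 = (2.1213, 2.1213, 2.0000)
after link 2: o_2 = (1.6037, 0.1895, 6.0000)
after link 3: o_3 = (0.6378, 0.4483, 5.0000)
after link 4: o_4 = (-0.1040, 1.5436, 4.5000)
after link 5: o_5 = (-2.0359, 2.0613, 7.5000)

-2.036 2.061 7.500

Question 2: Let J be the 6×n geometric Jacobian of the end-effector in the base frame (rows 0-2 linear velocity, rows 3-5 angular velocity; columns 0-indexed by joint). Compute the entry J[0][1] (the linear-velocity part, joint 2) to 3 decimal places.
0.060

axis z_1 = (0.0000,0.0000,1.0000); lever o_n−o_1 = (-4.1572,-0.0601,5.5000)
cross product → J_v[:, 1] = (0.0601,-4.1572,0.0000)
J_ω[:, 1] = z_1
entry J[0][1] = 0.0601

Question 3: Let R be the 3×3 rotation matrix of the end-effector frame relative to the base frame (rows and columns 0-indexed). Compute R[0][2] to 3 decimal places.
-0.259

End-effector z-axis (col 2 of R) = (-0.2588,-0.9659,0.0000)
R[0][2] = -0.2588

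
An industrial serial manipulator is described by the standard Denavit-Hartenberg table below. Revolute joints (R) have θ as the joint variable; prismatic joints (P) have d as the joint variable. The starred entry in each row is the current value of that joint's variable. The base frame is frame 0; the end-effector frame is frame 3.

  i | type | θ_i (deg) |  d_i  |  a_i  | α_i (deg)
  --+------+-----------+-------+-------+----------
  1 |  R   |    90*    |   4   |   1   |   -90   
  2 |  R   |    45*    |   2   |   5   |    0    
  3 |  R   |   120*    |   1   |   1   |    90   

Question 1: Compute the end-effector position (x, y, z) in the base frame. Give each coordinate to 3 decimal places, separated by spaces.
-3.000 3.570 0.206

after link 1: o_1 = (0.0000, 1.0000, 4.0000)
after link 2: o_2 = (-2.0000, 4.5355, 0.4645)
after link 3: o_3 = (-3.0000, 3.5696, 0.2056)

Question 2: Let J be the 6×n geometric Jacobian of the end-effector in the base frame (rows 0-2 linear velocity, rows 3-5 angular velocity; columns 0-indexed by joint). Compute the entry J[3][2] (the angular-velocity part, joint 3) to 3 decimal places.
-1.000

axis z_2 = (-1.0000,0.0000,0.0000); lever o_n−o_2 = (-1.0000,-0.9659,-0.2588)
cross product → J_v[:, 2] = (0.0000,-0.2588,0.9659)
J_ω[:, 2] = z_2
entry J[3][2] = -1.0000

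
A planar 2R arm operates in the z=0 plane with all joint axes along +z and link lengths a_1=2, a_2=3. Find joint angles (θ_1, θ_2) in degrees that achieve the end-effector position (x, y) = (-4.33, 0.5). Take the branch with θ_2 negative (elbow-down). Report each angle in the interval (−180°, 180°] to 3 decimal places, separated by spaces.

cos θ_2 = (18.9989−2²−3²)/(2·2·3) = 0.4999; θ_2 = -60.0061° (elbow-down)
β = atan2(0.5000,-4.3300) = 173.4130°; ψ = atan2(-2.5982,3.4997) = -36.5906°
θ_1 = β − ψ = 210.0036°

-149.996 -60.006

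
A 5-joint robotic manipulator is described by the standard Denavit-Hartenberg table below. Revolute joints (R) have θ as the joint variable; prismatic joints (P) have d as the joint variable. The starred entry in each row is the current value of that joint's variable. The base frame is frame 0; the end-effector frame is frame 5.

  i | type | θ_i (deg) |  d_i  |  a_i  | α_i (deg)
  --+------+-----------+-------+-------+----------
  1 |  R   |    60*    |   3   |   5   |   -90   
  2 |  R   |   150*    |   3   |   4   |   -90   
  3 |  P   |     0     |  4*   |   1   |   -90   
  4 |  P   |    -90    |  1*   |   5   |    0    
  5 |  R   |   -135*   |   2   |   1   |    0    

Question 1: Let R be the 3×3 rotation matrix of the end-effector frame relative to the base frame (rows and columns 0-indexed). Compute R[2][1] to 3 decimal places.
End-effector y-axis (col 1 of R) = (0.1294,0.2241,0.9659)
R[2][1] = 0.9659

0.966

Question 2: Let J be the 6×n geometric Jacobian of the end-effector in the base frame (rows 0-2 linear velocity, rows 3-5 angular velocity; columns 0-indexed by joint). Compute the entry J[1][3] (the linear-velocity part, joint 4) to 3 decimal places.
-0.500

prismatic axis z_3 = (0.8660,-0.5000,0.0000)
J_v[:, 3] = z_3; J_ω[:, 3] = (0,0,0)
entry J[1][3] = -0.5000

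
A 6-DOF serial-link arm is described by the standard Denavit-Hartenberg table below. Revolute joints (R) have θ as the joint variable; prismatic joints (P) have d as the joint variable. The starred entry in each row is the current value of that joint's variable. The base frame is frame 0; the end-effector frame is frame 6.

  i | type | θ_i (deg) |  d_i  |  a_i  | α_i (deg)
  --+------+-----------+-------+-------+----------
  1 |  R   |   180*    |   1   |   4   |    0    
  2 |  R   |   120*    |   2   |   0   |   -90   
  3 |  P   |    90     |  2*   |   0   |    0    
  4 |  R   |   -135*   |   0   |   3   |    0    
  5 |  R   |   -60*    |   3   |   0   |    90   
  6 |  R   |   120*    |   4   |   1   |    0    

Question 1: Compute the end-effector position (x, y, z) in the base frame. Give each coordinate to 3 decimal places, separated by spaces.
after link 1: o_1 = (-4.0000, 0.0000, 1.0000)
after link 2: o_2 = (-4.0000, 0.0000, 3.0000)
after link 3: o_3 = (-2.2679, 1.0000, 3.0000)
after link 4: o_4 = (-1.2073, -0.8371, 5.1213)
after link 5: o_5 = (1.3908, 0.6629, 5.1213)
after link 6: o_6 = (0.2736, 4.3299, 3.6031)

0.274 4.330 3.603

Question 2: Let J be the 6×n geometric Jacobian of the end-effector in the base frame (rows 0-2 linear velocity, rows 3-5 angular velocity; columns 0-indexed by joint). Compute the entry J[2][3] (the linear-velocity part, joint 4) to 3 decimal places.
axis z_3 = (0.8660,0.5000,0.0000); lever o_n−o_3 = (2.5416,3.3299,0.6031)
cross product → J_v[:, 3] = (0.3015,-0.5223,1.6130)
J_ω[:, 3] = z_3
entry J[2][3] = 1.6130

1.613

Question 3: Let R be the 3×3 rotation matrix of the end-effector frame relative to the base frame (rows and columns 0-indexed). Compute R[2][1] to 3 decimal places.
-0.837

End-effector y-axis (col 1 of R) = (-0.3209,-0.4441,-0.8365)
R[2][1] = -0.8365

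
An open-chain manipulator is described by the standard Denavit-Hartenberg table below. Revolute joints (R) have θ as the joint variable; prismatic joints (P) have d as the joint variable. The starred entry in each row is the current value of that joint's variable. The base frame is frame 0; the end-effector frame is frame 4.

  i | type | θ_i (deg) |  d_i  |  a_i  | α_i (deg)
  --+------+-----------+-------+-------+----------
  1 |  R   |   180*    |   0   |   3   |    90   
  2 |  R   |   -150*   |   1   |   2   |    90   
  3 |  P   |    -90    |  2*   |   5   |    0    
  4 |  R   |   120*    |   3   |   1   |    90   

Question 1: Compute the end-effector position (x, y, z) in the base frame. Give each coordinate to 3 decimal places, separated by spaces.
after link 1: o_1 = (-3.0000, 0.0000, 0.0000)
after link 2: o_2 = (-1.2679, 1.0000, -1.0000)
after link 3: o_3 = (-0.2679, -4.0000, 0.7321)
after link 4: o_4 = (1.9821, -3.5000, 2.8971)

1.982 -3.500 2.897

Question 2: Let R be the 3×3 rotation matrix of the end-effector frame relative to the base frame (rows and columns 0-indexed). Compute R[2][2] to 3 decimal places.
End-effector z-axis (col 2 of R) = (0.4330,-0.8660,-0.2500)
R[2][2] = -0.2500

-0.250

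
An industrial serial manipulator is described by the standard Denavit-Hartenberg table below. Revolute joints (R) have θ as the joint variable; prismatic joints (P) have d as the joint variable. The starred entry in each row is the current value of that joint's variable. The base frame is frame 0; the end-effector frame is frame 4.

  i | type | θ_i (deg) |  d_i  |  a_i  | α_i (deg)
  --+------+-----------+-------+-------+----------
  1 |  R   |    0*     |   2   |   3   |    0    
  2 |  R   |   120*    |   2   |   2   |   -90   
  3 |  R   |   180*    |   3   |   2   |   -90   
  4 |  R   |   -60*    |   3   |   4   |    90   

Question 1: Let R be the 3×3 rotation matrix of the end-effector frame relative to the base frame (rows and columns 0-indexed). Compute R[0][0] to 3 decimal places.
End-effector x-axis (col 0 of R) = (-0.5000,-0.8660,-0.0000)
R[0][0] = -0.5000

-0.500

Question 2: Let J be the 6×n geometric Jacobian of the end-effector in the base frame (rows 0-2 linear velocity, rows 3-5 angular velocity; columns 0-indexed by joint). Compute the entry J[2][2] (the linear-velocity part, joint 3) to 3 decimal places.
axis z_2 = (-0.8660,-0.5000,0.0000); lever o_n−o_2 = (-3.5981,-6.6962,3.0000)
cross product → J_v[:, 2] = (-1.5000,2.5981,4.0000)
J_ω[:, 2] = z_2
entry J[2][2] = 4.0000

4.000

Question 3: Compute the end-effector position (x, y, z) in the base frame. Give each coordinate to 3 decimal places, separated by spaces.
-1.598 -4.964 7.000

after link 1: o_1 = (3.0000, 0.0000, 2.0000)
after link 2: o_2 = (2.0000, 1.7321, 4.0000)
after link 3: o_3 = (0.4019, -1.5000, 4.0000)
after link 4: o_4 = (-1.5981, -4.9641, 7.0000)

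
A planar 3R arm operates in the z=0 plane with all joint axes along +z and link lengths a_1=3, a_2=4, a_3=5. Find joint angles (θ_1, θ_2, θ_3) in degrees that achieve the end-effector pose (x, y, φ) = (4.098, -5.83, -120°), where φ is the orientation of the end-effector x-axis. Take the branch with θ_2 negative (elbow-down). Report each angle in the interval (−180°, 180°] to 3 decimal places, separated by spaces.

wrist centre = target − a_3·(cos φ, sin φ) = (6.5980, -1.4999)
cos θ_2 = (45.7832−3²−4²)/(2·3·4) = 0.8660; θ_2 = -30.0066° (elbow-down)
β = atan2(-1.4999,6.5980) = -12.8070°; ψ = atan2(-2.0004,6.4639) = -17.1959°
θ_1 = β − ψ = 4.3890°
θ_3 = φ − θ_1 − θ_2 = -94.3823° (wrapped to (-180°,180°])

4.389 -30.007 -94.382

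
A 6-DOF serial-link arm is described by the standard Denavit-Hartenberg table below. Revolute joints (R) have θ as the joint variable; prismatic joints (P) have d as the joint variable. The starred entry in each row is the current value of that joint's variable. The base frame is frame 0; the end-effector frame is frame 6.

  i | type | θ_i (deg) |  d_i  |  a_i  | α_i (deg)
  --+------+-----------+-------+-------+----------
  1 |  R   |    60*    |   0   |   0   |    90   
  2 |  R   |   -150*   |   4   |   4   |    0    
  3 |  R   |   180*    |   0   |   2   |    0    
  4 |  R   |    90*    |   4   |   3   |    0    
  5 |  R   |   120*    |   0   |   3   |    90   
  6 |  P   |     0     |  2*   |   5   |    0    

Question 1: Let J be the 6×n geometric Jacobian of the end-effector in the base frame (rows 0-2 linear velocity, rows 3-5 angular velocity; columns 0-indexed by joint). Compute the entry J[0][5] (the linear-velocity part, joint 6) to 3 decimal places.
prismatic axis z_5 = (-0.4330,-0.7500,0.5000)
J_v[:, 5] = z_5; J_ω[:, 5] = (0,0,0)
entry J[0][5] = -0.4330

-0.433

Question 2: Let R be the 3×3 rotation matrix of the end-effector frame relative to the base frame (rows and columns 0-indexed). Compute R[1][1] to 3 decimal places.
-0.500

End-effector y-axis (col 1 of R) = (0.8660,-0.5000,0.0000)
R[1][1] = -0.5000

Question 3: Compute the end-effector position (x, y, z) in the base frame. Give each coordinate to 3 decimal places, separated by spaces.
after link 1: o_1 = (0.0000, 0.0000, 0.0000)
after link 2: o_2 = (1.7321, -5.0000, -2.0000)
after link 3: o_3 = (2.5981, -3.5000, -1.0000)
after link 4: o_4 = (5.3122, -6.7990, 1.5981)
after link 5: o_5 = (4.5622, -8.0981, -1.0000)
after link 6: o_6 = (2.4462, -11.7631, -4.3301)

2.446 -11.763 -4.330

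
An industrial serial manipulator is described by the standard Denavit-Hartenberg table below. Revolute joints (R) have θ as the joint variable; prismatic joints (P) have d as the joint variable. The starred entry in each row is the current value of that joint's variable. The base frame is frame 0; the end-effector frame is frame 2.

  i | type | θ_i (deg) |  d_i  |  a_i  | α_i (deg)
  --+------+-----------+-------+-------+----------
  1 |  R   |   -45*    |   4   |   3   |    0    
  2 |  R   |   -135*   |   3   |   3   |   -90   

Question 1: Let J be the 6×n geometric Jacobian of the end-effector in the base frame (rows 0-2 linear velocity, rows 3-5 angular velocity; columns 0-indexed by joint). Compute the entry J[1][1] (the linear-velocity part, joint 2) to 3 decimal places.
axis z_1 = (0.0000,0.0000,1.0000); lever o_n−o_1 = (-3.0000,-0.0000,3.0000)
cross product → J_v[:, 1] = (0.0000,-3.0000,0.0000)
J_ω[:, 1] = z_1
entry J[1][1] = -3.0000

-3.000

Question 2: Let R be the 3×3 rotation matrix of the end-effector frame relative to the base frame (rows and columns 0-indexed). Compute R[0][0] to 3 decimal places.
End-effector x-axis (col 0 of R) = (-1.0000,-0.0000,0.0000)
R[0][0] = -1.0000

-1.000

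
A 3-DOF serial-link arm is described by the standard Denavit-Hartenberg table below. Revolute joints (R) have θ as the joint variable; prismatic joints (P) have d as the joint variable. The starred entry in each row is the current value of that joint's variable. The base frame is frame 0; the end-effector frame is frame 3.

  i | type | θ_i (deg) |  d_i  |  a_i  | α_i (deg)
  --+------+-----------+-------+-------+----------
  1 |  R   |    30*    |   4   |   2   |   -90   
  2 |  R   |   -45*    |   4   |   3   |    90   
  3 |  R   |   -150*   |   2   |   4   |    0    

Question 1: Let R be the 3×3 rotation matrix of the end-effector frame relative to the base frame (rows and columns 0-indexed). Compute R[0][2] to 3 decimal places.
End-effector z-axis (col 2 of R) = (-0.6124,-0.3536,0.7071)
R[0][2] = -0.6124

-0.612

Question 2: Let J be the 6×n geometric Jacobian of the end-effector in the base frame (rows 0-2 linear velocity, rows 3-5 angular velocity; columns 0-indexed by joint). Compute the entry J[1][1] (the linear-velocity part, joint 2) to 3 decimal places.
0.543

axis z_1 = (-0.5000,0.8660,0.0000); lever o_n−o_1 = (-2.5089,0.8609,1.0860)
cross product → J_v[:, 1] = (0.9405,0.5430,1.7424)
J_ω[:, 1] = z_1
entry J[1][1] = 0.5430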